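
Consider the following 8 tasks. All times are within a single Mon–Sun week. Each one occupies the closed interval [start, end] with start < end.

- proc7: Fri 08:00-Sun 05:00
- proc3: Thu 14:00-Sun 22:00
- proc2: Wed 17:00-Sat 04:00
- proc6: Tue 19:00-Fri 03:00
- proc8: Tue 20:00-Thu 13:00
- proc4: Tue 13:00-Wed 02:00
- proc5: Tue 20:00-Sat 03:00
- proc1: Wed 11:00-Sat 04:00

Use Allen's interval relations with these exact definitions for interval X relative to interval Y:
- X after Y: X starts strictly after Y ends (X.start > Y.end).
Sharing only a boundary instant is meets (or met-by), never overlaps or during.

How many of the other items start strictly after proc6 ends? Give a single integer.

1

Target proc6 = [Tue 19:00, Fri 03:00].
proc1 [Wed 11:00, Sat 04:00] → overlapped-by → no.
proc2 [Wed 17:00, Sat 04:00] → overlapped-by → no.
proc3 [Thu 14:00, Sun 22:00] → overlapped-by → no.
proc4 [Tue 13:00, Wed 02:00] → overlaps → no.
proc5 [Tue 20:00, Sat 03:00] → overlapped-by → no.
proc7 [Fri 08:00, Sun 05:00] → after → counts.
proc8 [Tue 20:00, Thu 13:00] → during → no.
Total: 1.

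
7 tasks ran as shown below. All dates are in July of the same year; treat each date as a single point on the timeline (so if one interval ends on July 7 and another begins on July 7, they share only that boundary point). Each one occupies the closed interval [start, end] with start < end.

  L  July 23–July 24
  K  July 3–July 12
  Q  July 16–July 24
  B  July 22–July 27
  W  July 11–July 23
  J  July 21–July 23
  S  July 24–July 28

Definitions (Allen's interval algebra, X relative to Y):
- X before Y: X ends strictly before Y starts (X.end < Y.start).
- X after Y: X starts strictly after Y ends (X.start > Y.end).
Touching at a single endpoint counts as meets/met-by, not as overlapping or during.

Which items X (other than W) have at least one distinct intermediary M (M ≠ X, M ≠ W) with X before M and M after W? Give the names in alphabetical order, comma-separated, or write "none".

Target W = [July 11, July 23].
Intermediaries M with M after W: S.
Via S — items with X before S: J, K.
Union: J, K.

J, K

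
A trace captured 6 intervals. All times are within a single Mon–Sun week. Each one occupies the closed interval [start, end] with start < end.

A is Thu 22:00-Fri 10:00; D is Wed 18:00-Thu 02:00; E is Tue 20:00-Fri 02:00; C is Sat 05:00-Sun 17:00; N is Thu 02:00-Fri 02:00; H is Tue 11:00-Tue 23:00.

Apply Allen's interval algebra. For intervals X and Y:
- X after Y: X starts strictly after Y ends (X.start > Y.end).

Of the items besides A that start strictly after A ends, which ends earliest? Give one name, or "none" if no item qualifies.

Target A = [Thu 22:00, Fri 10:00].
C [Sat 05:00, Sun 17:00] → after → candidate.
D [Wed 18:00, Thu 02:00] → before → excluded.
E [Tue 20:00, Fri 02:00] → overlaps → excluded.
H [Tue 11:00, Tue 23:00] → before → excluded.
N [Thu 02:00, Fri 02:00] → overlaps → excluded.
Among candidates, earliest end is Sun 17:00 → C.

C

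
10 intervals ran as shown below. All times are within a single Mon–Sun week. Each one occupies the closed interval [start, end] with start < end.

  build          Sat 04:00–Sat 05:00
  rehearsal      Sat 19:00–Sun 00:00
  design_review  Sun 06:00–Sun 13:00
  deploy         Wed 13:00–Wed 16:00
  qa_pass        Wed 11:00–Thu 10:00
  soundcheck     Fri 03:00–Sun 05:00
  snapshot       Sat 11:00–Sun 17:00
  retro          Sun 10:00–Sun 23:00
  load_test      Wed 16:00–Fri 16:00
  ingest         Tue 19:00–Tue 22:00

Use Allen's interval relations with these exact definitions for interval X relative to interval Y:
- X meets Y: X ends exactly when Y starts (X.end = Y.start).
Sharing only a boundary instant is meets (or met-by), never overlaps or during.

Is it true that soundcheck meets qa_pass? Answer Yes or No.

No

soundcheck = [Fri 03:00, Sun 05:00], qa_pass = [Wed 11:00, Thu 10:00].
Actual relation of soundcheck to qa_pass: after.
Asked whether 'meets' holds → No.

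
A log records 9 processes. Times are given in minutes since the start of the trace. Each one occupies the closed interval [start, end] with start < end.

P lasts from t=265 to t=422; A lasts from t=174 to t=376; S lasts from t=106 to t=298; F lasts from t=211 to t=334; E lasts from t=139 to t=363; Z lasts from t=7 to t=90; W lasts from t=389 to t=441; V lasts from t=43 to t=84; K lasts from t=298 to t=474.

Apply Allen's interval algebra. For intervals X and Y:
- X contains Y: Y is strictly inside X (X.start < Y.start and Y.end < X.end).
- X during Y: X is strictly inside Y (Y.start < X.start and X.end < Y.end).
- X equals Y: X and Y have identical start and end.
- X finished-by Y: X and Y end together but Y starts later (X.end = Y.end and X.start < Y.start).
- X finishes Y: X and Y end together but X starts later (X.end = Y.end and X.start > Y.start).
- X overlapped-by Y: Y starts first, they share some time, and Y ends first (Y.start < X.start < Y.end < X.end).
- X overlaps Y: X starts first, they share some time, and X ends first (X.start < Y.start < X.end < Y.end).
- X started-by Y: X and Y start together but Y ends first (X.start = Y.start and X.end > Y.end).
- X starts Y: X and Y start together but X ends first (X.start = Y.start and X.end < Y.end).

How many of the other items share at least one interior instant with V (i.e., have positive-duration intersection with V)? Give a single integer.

Target V = [t=43, t=84].
A [t=174, t=376] → after → no.
E [t=139, t=363] → after → no.
F [t=211, t=334] → after → no.
K [t=298, t=474] → after → no.
P [t=265, t=422] → after → no.
S [t=106, t=298] → after → no.
W [t=389, t=441] → after → no.
Z [t=7, t=90] → contains → counts.
Total: 1.

1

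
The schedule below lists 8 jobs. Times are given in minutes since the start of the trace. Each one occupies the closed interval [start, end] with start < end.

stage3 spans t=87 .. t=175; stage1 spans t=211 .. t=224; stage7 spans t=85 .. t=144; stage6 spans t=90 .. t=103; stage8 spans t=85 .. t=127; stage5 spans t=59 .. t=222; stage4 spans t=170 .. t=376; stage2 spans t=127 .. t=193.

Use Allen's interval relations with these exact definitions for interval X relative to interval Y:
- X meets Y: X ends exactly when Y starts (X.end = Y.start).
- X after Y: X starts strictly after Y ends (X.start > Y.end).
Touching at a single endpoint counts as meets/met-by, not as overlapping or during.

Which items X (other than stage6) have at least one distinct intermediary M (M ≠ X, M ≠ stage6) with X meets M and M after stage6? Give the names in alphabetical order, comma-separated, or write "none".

stage8

Target stage6 = [t=90, t=103].
Intermediaries M with M after stage6: stage1, stage2, stage4.
Via stage1 — items with X meets stage1: none.
Via stage2 — items with X meets stage2: stage8.
Via stage4 — items with X meets stage4: none.
Union: stage8.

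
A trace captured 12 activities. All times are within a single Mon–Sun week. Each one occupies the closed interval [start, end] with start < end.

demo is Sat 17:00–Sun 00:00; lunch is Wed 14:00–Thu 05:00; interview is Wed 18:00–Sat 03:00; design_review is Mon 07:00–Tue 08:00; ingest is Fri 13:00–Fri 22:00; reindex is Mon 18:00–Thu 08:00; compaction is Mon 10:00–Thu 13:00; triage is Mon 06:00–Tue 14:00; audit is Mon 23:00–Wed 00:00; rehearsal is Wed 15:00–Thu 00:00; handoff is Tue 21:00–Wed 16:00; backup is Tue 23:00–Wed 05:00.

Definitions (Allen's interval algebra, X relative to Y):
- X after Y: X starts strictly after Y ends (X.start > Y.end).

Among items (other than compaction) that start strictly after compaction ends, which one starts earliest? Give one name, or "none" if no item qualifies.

ingest

Target compaction = [Mon 10:00, Thu 13:00].
audit [Mon 23:00, Wed 00:00] → during → excluded.
backup [Tue 23:00, Wed 05:00] → during → excluded.
demo [Sat 17:00, Sun 00:00] → after → candidate.
design_review [Mon 07:00, Tue 08:00] → overlaps → excluded.
handoff [Tue 21:00, Wed 16:00] → during → excluded.
ingest [Fri 13:00, Fri 22:00] → after → candidate.
interview [Wed 18:00, Sat 03:00] → overlapped-by → excluded.
lunch [Wed 14:00, Thu 05:00] → during → excluded.
rehearsal [Wed 15:00, Thu 00:00] → during → excluded.
reindex [Mon 18:00, Thu 08:00] → during → excluded.
triage [Mon 06:00, Tue 14:00] → overlaps → excluded.
Among candidates, earliest start is Fri 13:00 → ingest.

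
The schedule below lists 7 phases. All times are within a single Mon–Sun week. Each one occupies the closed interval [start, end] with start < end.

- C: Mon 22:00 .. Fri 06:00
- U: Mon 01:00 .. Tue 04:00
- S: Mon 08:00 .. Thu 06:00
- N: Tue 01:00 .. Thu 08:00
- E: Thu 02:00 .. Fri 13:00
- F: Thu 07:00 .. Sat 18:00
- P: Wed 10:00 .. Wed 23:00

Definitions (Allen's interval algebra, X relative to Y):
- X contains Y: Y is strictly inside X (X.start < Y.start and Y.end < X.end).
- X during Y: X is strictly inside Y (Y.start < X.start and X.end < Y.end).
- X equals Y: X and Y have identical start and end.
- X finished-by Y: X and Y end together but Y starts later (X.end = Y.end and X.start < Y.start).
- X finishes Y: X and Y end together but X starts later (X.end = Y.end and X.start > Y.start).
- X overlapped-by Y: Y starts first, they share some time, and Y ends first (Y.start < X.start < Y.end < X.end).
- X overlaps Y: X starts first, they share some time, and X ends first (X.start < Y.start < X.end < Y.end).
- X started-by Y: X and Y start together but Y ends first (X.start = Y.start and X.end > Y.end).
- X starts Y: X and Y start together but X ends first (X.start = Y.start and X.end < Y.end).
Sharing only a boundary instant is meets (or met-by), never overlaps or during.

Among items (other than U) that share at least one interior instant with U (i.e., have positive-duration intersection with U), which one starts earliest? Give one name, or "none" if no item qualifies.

Target U = [Mon 01:00, Tue 04:00].
C [Mon 22:00, Fri 06:00] → overlapped-by → candidate.
E [Thu 02:00, Fri 13:00] → after → excluded.
F [Thu 07:00, Sat 18:00] → after → excluded.
N [Tue 01:00, Thu 08:00] → overlapped-by → candidate.
P [Wed 10:00, Wed 23:00] → after → excluded.
S [Mon 08:00, Thu 06:00] → overlapped-by → candidate.
Among candidates, earliest start is Mon 08:00 → S.

S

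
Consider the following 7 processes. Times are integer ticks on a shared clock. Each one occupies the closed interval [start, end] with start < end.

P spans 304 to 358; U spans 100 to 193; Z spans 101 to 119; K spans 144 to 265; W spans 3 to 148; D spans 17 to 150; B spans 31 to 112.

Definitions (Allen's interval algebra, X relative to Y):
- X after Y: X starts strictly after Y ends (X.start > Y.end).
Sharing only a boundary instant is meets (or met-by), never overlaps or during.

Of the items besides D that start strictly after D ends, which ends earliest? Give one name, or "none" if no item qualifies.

P

Target D = [17, 150].
B [31, 112] → during → excluded.
K [144, 265] → overlapped-by → excluded.
P [304, 358] → after → candidate.
U [100, 193] → overlapped-by → excluded.
W [3, 148] → overlaps → excluded.
Z [101, 119] → during → excluded.
Among candidates, earliest end is 358 → P.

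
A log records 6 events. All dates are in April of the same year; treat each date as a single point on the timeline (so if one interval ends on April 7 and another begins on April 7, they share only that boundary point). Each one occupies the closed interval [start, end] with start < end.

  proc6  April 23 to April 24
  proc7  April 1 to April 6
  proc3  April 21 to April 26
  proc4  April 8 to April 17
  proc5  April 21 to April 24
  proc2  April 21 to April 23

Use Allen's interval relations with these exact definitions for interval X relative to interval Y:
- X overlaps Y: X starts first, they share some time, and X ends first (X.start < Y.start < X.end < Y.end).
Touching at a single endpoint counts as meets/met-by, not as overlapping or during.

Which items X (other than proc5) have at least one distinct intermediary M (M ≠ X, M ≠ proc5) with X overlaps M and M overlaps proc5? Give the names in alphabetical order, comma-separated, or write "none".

none

Target proc5 = [April 21, April 24].
Intermediaries M with M overlaps proc5: none.
Union: none.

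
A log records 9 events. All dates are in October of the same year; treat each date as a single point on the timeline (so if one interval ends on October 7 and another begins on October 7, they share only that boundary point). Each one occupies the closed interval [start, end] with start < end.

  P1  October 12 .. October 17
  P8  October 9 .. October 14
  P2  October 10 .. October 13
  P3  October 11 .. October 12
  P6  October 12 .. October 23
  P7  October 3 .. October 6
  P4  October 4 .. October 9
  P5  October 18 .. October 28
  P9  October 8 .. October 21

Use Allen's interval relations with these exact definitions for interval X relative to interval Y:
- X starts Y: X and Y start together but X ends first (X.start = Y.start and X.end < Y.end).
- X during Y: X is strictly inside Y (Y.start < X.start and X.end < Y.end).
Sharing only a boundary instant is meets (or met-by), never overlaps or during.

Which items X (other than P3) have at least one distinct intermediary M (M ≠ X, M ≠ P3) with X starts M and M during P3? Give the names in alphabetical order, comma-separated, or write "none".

Target P3 = [October 11, October 12].
Intermediaries M with M during P3: none.
Union: none.

none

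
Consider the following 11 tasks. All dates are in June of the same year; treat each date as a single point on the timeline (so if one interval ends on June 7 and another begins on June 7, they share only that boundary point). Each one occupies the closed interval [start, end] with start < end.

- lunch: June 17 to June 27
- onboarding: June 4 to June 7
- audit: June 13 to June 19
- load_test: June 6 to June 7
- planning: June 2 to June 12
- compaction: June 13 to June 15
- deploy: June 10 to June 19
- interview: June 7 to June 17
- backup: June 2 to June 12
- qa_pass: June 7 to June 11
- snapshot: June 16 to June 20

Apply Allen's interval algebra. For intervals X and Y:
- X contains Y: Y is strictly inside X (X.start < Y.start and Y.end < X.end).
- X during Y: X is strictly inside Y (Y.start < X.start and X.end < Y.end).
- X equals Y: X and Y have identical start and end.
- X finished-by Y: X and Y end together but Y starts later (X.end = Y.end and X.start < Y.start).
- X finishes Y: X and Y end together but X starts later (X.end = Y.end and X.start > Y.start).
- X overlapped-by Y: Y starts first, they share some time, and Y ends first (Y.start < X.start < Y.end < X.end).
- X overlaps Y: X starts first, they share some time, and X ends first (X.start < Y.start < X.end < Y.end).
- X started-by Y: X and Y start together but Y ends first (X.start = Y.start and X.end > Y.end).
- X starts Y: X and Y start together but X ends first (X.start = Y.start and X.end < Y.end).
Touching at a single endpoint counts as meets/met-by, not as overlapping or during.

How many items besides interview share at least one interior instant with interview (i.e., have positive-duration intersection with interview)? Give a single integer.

Target interview = [June 7, June 17].
audit [June 13, June 19] → overlapped-by → counts.
backup [June 2, June 12] → overlaps → counts.
compaction [June 13, June 15] → during → counts.
deploy [June 10, June 19] → overlapped-by → counts.
load_test [June 6, June 7] → meets → no.
lunch [June 17, June 27] → met-by → no.
onboarding [June 4, June 7] → meets → no.
planning [June 2, June 12] → overlaps → counts.
qa_pass [June 7, June 11] → starts → counts.
snapshot [June 16, June 20] → overlapped-by → counts.
Total: 7.

7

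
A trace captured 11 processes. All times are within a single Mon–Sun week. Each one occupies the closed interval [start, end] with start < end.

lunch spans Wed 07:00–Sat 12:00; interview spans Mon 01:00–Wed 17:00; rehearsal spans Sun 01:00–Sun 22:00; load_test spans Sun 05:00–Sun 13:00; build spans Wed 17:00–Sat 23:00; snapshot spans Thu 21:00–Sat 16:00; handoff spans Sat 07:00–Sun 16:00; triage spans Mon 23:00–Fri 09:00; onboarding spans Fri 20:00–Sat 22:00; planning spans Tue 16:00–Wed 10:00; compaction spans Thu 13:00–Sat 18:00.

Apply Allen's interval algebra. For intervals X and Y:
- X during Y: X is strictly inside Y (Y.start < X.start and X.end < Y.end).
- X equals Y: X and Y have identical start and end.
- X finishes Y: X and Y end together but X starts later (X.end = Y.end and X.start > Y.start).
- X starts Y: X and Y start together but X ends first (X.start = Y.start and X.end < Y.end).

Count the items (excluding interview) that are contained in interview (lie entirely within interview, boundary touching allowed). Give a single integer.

1

Target interview = [Mon 01:00, Wed 17:00].
build [Wed 17:00, Sat 23:00] → met-by → no.
compaction [Thu 13:00, Sat 18:00] → after → no.
handoff [Sat 07:00, Sun 16:00] → after → no.
load_test [Sun 05:00, Sun 13:00] → after → no.
lunch [Wed 07:00, Sat 12:00] → overlapped-by → no.
onboarding [Fri 20:00, Sat 22:00] → after → no.
planning [Tue 16:00, Wed 10:00] → during → counts.
rehearsal [Sun 01:00, Sun 22:00] → after → no.
snapshot [Thu 21:00, Sat 16:00] → after → no.
triage [Mon 23:00, Fri 09:00] → overlapped-by → no.
Total: 1.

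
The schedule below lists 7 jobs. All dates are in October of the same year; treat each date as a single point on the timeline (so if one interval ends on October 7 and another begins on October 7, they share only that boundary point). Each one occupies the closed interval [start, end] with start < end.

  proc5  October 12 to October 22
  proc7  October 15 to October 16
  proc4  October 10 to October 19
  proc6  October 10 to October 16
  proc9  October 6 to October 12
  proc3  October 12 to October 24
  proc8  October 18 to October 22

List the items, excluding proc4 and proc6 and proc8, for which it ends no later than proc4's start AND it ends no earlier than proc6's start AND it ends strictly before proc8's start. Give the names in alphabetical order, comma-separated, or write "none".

Conditions: its end is no later than proc4's start (X.end <= October 10) AND its end is no earlier than proc6's start (X.end >= October 10) AND its end is strictly before proc8's start (X.end < October 18).
proc3: end October 24 <= October 10? ✗; end October 24 >= October 10? ✓; end October 24 < October 18? ✗ → no.
proc5: end October 22 <= October 10? ✗; end October 22 >= October 10? ✓; end October 22 < October 18? ✗ → no.
proc7: end October 16 <= October 10? ✗; end October 16 >= October 10? ✓; end October 16 < October 18? ✓ → no.
proc9: end October 12 <= October 10? ✗; end October 12 >= October 10? ✓; end October 12 < October 18? ✓ → no.
Result: none.

none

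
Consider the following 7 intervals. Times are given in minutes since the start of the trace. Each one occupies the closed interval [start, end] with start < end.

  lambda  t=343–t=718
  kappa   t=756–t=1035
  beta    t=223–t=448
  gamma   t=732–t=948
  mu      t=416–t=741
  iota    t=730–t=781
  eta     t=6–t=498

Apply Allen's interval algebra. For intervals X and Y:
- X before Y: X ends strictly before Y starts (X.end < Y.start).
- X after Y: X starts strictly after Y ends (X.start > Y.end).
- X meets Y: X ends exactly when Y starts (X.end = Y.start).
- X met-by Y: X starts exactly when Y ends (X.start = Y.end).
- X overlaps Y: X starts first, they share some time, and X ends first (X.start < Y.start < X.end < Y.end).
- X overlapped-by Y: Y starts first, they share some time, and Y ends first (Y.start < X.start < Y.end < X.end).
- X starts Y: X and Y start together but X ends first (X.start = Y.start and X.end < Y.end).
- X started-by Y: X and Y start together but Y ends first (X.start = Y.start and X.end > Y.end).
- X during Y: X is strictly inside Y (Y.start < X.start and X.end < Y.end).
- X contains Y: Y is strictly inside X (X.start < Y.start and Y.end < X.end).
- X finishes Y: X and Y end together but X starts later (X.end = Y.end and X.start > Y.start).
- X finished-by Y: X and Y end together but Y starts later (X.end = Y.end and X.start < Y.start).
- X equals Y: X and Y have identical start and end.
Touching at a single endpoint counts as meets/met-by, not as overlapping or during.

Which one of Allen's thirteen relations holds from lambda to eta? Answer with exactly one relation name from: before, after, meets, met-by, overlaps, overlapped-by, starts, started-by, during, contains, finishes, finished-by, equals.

overlapped-by

lambda = [t=343, t=718]; eta = [t=6, t=498].
Compare endpoints: lambda.start > eta.start, lambda.start < eta.end, lambda.end > eta.start, lambda.end > eta.end.
That pattern is 'overlapped-by'.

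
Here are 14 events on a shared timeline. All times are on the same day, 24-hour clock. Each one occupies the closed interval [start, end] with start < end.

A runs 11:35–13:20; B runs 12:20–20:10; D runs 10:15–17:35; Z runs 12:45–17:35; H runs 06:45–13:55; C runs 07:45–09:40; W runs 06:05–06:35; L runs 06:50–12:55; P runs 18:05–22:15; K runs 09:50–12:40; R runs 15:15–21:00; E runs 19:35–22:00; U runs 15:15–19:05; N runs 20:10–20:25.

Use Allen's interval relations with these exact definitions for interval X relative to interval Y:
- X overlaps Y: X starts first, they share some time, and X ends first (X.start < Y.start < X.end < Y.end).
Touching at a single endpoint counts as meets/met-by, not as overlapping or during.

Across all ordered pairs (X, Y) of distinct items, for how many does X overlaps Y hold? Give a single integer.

Checking all 182 ordered pairs for relation 'overlaps'; matching pairs in alphabetical order:
(A, B): A overlaps B ✓
(A, Z): A overlaps Z ✓
(B, E): B overlaps E ✓
(B, P): B overlaps P ✓
(B, R): B overlaps R ✓
(D, B): D overlaps B ✓
(D, R): D overlaps R ✓
(D, U): D overlaps U ✓
(H, B): H overlaps B ✓
(H, D): H overlaps D ✓
(H, Z): H overlaps Z ✓
(K, A): K overlaps A ✓
(K, B): K overlaps B ✓
(K, D): K overlaps D ✓
(L, A): L overlaps A ✓
(L, B): L overlaps B ✓
(L, D): L overlaps D ✓
(L, Z): L overlaps Z ✓
(R, E): R overlaps E ✓
(R, P): R overlaps P ✓
(U, P): U overlaps P ✓
(Z, R): Z overlaps R ✓
(Z, U): Z overlaps U ✓
Count: 23.

23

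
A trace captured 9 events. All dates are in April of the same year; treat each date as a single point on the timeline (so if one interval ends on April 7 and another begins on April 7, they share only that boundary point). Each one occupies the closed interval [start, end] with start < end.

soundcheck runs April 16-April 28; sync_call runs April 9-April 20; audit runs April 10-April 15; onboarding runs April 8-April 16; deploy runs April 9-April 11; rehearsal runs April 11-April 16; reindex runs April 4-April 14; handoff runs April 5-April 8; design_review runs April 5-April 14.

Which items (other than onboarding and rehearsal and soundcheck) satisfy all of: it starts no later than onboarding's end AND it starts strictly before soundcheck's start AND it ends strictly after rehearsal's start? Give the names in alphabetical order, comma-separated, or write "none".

Conditions: its start is no later than onboarding's end (X.start <= April 16) AND its start is strictly before soundcheck's start (X.start < April 16) AND its end is strictly after rehearsal's start (X.end > April 11).
audit: start April 10 <= April 16? ✓; start April 10 < April 16? ✓; end April 15 > April 11? ✓ → yes.
deploy: start April 9 <= April 16? ✓; start April 9 < April 16? ✓; end April 11 > April 11? ✗ → no.
design_review: start April 5 <= April 16? ✓; start April 5 < April 16? ✓; end April 14 > April 11? ✓ → yes.
handoff: start April 5 <= April 16? ✓; start April 5 < April 16? ✓; end April 8 > April 11? ✗ → no.
reindex: start April 4 <= April 16? ✓; start April 4 < April 16? ✓; end April 14 > April 11? ✓ → yes.
sync_call: start April 9 <= April 16? ✓; start April 9 < April 16? ✓; end April 20 > April 11? ✓ → yes.
Result: audit, design_review, reindex, sync_call.

audit, design_review, reindex, sync_call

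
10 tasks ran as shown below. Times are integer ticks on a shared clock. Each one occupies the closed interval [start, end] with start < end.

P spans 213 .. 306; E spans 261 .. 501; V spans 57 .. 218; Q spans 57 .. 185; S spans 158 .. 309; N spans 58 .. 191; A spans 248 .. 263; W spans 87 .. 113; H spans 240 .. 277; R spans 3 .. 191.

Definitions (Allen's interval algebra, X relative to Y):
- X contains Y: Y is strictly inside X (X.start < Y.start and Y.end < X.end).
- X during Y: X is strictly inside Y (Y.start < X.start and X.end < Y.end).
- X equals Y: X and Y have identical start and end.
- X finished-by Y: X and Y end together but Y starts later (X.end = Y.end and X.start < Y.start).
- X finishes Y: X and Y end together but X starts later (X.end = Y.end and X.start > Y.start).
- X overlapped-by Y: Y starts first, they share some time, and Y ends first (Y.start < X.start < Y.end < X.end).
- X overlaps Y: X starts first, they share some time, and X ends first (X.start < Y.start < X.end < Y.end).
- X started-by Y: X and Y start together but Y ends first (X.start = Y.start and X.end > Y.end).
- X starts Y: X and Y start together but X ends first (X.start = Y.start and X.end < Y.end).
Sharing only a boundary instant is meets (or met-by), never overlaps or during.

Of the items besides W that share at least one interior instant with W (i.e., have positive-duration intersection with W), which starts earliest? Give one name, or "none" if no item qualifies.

R

Target W = [87, 113].
A [248, 263] → after → excluded.
E [261, 501] → after → excluded.
H [240, 277] → after → excluded.
N [58, 191] → contains → candidate.
P [213, 306] → after → excluded.
Q [57, 185] → contains → candidate.
R [3, 191] → contains → candidate.
S [158, 309] → after → excluded.
V [57, 218] → contains → candidate.
Among candidates, earliest start is 3 → R.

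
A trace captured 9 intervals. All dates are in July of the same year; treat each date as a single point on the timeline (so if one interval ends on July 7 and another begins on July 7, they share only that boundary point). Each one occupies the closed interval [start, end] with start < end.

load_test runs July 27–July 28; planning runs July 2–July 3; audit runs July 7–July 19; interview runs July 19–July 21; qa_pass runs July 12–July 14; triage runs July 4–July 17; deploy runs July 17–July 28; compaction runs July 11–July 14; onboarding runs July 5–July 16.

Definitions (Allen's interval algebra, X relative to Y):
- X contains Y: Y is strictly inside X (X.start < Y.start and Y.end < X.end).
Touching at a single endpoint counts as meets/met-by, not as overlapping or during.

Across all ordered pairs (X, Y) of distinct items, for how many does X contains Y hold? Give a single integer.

8

Checking all 72 ordered pairs for relation 'contains'; matching pairs in alphabetical order:
(audit, compaction): audit contains compaction ✓
(audit, qa_pass): audit contains qa_pass ✓
(deploy, interview): deploy contains interview ✓
(onboarding, compaction): onboarding contains compaction ✓
(onboarding, qa_pass): onboarding contains qa_pass ✓
(triage, compaction): triage contains compaction ✓
(triage, onboarding): triage contains onboarding ✓
(triage, qa_pass): triage contains qa_pass ✓
Count: 8.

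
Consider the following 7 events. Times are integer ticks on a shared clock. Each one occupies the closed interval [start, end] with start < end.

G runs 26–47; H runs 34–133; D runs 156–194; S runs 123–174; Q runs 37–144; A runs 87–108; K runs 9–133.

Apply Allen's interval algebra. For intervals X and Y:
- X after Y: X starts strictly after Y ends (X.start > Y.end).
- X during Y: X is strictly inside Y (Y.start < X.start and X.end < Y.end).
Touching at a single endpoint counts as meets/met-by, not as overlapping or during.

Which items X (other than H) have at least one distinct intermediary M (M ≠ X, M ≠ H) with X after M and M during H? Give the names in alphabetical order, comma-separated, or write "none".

Target H = [34, 133].
Intermediaries M with M during H: A.
Via A — items with X after A: D, S.
Union: D, S.

D, S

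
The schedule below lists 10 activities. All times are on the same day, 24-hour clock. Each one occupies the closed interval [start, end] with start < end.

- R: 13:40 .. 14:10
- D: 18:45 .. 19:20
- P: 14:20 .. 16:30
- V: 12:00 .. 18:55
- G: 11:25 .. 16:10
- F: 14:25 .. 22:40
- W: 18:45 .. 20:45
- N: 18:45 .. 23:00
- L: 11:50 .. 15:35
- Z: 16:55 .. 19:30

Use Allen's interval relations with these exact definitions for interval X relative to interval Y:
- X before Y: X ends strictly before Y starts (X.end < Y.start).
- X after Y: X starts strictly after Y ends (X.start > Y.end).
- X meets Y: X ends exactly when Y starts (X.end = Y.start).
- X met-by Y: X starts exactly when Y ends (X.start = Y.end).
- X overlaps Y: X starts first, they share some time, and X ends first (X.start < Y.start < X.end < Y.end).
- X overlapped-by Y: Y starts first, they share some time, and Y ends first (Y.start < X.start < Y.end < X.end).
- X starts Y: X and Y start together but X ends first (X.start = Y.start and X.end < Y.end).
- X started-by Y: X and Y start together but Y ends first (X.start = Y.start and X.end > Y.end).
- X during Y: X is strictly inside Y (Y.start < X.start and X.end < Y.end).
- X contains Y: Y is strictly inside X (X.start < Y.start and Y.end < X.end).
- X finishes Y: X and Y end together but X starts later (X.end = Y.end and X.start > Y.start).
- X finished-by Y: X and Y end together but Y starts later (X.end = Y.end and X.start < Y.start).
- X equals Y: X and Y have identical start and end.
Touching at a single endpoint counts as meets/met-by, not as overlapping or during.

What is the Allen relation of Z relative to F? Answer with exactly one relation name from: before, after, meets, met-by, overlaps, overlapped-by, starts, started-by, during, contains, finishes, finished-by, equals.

during

Z = [16:55, 19:30]; F = [14:25, 22:40].
Compare endpoints: Z.start > F.start, Z.start < F.end, Z.end > F.start, Z.end < F.end.
That pattern is 'during'.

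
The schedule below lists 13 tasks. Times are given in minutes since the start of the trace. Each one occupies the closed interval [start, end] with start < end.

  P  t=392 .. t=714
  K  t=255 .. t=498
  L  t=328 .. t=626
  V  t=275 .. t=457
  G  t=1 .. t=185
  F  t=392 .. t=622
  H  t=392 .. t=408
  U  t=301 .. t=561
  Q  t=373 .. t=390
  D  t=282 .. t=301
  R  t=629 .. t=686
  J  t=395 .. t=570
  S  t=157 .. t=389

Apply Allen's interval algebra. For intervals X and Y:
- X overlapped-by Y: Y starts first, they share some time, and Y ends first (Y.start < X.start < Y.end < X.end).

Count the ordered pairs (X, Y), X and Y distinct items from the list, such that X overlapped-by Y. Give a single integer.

Checking all 156 ordered pairs for relation 'overlapped-by'; matching pairs in alphabetical order:
(F, K): F overlapped-by K ✓
(F, U): F overlapped-by U ✓
(F, V): F overlapped-by V ✓
(J, H): J overlapped-by H ✓
(J, K): J overlapped-by K ✓
(J, U): J overlapped-by U ✓
(J, V): J overlapped-by V ✓
(K, S): K overlapped-by S ✓
(L, K): L overlapped-by K ✓
(L, S): L overlapped-by S ✓
(L, U): L overlapped-by U ✓
(L, V): L overlapped-by V ✓
(P, K): P overlapped-by K ✓
(P, L): P overlapped-by L ✓
(P, U): P overlapped-by U ✓
(P, V): P overlapped-by V ✓
(Q, S): Q overlapped-by S ✓
(S, G): S overlapped-by G ✓
(U, K): U overlapped-by K ✓
(U, S): U overlapped-by S ✓
(U, V): U overlapped-by V ✓
(V, S): V overlapped-by S ✓
Count: 22.

22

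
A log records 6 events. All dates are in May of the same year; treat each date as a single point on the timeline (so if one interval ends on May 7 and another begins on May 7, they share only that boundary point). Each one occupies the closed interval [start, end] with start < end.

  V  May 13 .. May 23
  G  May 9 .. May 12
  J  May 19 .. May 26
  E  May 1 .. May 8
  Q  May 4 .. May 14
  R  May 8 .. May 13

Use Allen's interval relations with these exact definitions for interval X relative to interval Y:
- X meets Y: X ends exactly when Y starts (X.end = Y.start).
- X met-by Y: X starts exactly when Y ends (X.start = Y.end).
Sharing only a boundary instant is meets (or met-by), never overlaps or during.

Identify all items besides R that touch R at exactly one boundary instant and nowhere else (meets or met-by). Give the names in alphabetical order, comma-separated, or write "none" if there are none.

E, V

Target R = [May 8, May 13].
E [May 1, May 8] → meets → yes.
G [May 9, May 12] → during → no.
J [May 19, May 26] → after → no.
Q [May 4, May 14] → contains → no.
V [May 13, May 23] → met-by → yes.
Result: E, V.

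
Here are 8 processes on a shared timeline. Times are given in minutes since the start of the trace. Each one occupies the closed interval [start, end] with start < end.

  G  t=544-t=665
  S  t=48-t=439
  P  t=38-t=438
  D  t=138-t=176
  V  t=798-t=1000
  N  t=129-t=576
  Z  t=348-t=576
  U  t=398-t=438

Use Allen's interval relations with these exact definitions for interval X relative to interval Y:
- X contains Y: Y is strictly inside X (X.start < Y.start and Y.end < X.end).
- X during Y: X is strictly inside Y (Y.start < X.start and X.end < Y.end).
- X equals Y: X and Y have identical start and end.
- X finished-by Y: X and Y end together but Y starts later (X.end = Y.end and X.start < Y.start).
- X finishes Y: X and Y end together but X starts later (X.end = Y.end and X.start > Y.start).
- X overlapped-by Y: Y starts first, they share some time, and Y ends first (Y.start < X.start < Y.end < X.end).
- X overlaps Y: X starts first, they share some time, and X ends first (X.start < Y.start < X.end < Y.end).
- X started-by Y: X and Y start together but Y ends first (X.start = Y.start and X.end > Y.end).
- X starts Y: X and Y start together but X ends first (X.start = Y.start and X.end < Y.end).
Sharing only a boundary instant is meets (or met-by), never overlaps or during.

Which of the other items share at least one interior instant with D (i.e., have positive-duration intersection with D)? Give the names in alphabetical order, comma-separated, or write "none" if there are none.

Target D = [t=138, t=176].
G [t=544, t=665] → after → no.
N [t=129, t=576] → contains → yes.
P [t=38, t=438] → contains → yes.
S [t=48, t=439] → contains → yes.
U [t=398, t=438] → after → no.
V [t=798, t=1000] → after → no.
Z [t=348, t=576] → after → no.
Result: N, P, S.

N, P, S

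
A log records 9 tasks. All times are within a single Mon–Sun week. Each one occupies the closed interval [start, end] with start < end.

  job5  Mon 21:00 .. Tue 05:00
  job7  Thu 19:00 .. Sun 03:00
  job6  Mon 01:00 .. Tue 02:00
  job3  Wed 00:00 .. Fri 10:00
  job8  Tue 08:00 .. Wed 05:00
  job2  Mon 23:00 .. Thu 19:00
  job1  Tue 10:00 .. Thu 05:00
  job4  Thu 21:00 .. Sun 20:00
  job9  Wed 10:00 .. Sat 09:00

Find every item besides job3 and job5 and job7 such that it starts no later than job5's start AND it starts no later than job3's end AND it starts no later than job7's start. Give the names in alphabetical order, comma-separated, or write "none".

job6

Conditions: its start is no later than job5's start (X.start <= Mon 21:00) AND its start is no later than job3's end (X.start <= Fri 10:00) AND its start is no later than job7's start (X.start <= Thu 19:00).
job1: start Tue 10:00 <= Mon 21:00? ✗; start Tue 10:00 <= Fri 10:00? ✓; start Tue 10:00 <= Thu 19:00? ✓ → no.
job2: start Mon 23:00 <= Mon 21:00? ✗; start Mon 23:00 <= Fri 10:00? ✓; start Mon 23:00 <= Thu 19:00? ✓ → no.
job4: start Thu 21:00 <= Mon 21:00? ✗; start Thu 21:00 <= Fri 10:00? ✓; start Thu 21:00 <= Thu 19:00? ✗ → no.
job6: start Mon 01:00 <= Mon 21:00? ✓; start Mon 01:00 <= Fri 10:00? ✓; start Mon 01:00 <= Thu 19:00? ✓ → yes.
job8: start Tue 08:00 <= Mon 21:00? ✗; start Tue 08:00 <= Fri 10:00? ✓; start Tue 08:00 <= Thu 19:00? ✓ → no.
job9: start Wed 10:00 <= Mon 21:00? ✗; start Wed 10:00 <= Fri 10:00? ✓; start Wed 10:00 <= Thu 19:00? ✓ → no.
Result: job6.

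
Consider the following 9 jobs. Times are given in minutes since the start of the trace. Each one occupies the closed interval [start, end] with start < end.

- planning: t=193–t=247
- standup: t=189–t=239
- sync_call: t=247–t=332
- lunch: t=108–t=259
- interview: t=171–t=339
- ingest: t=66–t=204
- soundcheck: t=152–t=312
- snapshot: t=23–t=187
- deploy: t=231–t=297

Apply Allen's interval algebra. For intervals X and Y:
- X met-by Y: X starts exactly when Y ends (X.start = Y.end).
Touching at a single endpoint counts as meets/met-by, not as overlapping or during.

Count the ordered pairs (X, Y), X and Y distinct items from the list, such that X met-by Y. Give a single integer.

1

Checking all 72 ordered pairs for relation 'met-by'; matching pairs in alphabetical order:
(sync_call, planning): sync_call met-by planning ✓
Count: 1.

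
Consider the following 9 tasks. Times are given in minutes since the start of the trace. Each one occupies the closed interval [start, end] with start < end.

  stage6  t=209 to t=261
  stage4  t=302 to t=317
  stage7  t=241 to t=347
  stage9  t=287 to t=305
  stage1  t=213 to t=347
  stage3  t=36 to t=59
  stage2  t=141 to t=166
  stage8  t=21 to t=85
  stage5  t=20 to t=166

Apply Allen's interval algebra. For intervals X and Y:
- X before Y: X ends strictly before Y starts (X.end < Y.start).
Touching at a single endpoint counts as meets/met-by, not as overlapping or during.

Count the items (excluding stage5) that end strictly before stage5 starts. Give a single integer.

0

Target stage5 = [t=20, t=166].
stage1 [t=213, t=347] → after → no.
stage2 [t=141, t=166] → finishes → no.
stage3 [t=36, t=59] → during → no.
stage4 [t=302, t=317] → after → no.
stage6 [t=209, t=261] → after → no.
stage7 [t=241, t=347] → after → no.
stage8 [t=21, t=85] → during → no.
stage9 [t=287, t=305] → after → no.
Total: 0.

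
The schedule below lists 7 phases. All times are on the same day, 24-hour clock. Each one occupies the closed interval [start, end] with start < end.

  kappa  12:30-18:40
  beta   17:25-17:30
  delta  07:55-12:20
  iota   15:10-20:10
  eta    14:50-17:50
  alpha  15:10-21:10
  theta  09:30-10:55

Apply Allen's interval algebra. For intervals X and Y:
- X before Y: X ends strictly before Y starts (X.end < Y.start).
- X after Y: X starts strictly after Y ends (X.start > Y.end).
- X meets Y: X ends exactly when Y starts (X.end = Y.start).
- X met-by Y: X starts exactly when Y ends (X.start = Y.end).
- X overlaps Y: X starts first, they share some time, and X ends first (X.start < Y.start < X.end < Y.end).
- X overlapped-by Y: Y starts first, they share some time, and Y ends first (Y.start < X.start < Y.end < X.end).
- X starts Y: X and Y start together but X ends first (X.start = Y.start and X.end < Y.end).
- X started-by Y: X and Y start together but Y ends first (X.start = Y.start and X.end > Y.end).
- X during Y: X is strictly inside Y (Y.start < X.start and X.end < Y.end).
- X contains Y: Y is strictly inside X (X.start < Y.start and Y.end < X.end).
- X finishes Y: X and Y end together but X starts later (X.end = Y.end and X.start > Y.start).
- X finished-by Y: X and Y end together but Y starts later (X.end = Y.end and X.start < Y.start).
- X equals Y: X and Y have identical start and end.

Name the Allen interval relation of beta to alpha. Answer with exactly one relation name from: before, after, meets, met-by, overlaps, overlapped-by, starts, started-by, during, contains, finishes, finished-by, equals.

during

beta = [17:25, 17:30]; alpha = [15:10, 21:10].
Compare endpoints: beta.start > alpha.start, beta.start < alpha.end, beta.end > alpha.start, beta.end < alpha.end.
That pattern is 'during'.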